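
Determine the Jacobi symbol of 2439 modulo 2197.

-1

Reduce the numerator: 2439 ≡ 242 (mod 2197), so (2439/2197) = (242/2197).
Factor out 2: 242 = 2·121. Since 2197 ≡ 5 (mod 8), (2/2197) = -1. Now have -(121/2197).
121 ≡ 1 (mod 4), so quadratic reciprocity gives (121/2197) = (2197/121). Reduce: 2197 ≡ 19 (mod 121). Now have -(19/121).
121 ≡ 1 (mod 4), so quadratic reciprocity gives (19/121) = (121/19). Reduce: 121 ≡ 7 (mod 19). Now have -(7/19).
Both 7 ≡ 3 and 19 ≡ 3 (mod 4), so reciprocity gives (7/19) = -(19/7). Reduce: 19 ≡ 5 (mod 7). Now have (5/7).
5 ≡ 1 (mod 4), so quadratic reciprocity gives (5/7) = (7/5). Reduce: 7 ≡ 2 (mod 5). Now have (2/5).
Factor out 2: 2 = 2. Since 5 ≡ 5 (mod 8), (2/5) = -1. Now have -(1/5).
(1/5) = 1. Collecting the sign factors: -1.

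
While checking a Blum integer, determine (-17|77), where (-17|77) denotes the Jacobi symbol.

Pull out -1: (-17|77) = (-1|77)·(17|77). Since 77 ≡ 1 (mod 4), (-1|77) = +1. Now have (17|77).
17 ≡ 1 (mod 4), so quadratic reciprocity gives (17|77) = (77|17). Reduce: 77 ≡ 9 (mod 17). Now have (9|17).
9 ≡ 1 (mod 4), so quadratic reciprocity gives (9|17) = (17|9). Reduce: 17 ≡ 8 (mod 9). Now have (8|9).
Factor out 2: 8 = 2^3. Since 9 ≡ 1 (mod 8), (2|9) = +1, and (2|9)^3 = +1. Now have (1|9).
(1|9) = 1. Collecting the sign factors: 1.

1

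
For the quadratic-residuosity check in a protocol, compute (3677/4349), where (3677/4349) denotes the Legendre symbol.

1

3677 ≡ 1 (mod 4), so quadratic reciprocity gives (3677/4349) = (4349/3677). Reduce: 4349 ≡ 672 (mod 3677). Now have (672/3677).
Factor out 2: 672 = 2^5·21. Since 3677 ≡ 5 (mod 8), (2/3677) = -1, and (2/3677)^5 = -1. Now have -(21/3677).
21 ≡ 1 (mod 4), so quadratic reciprocity gives (21/3677) = (3677/21). Reduce: 3677 ≡ 2 (mod 21). Now have -(2/21).
Factor out 2: 2 = 2. Since 21 ≡ 5 (mod 8), (2/21) = -1. Now have (1/21).
(1/21) = 1. Collecting the sign factors: 1.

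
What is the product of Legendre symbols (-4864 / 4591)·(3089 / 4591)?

By multiplicativity, (-4864·3089 / 4591) = (-4864 / 4591)·(3089 / 4591).
First factor (-4864 / 4591):
(-4864 / 4591)
  = -(4864 / 4591)    [4591 ≡ 3 mod 4 ⇒ (-1 / 4591) = -1]
  = -(273 / 4591)    [4864 ≡ 273 mod 4591]
  = -(4591 / 273)    [QR: 273 ≡ 1 mod 4, sign kept]
  = -(223 / 273)    [4591 ≡ 223 mod 273]
  = -(273 / 223)    [QR: 273 ≡ 1 mod 4, sign kept]
  = -(50 / 223)    [273 ≡ 50 mod 223]
  = -(25 / 223)    [223 ≡ 7 mod 8 ⇒ (2 / 223) = +1]
  = -(223 / 25)    [QR: 25 ≡ 1 mod 4, sign kept]
  = -(23 / 25)    [223 ≡ 23 mod 25]
  = -(25 / 23)    [QR: 25 ≡ 1 mod 4, sign kept]
  = -(2 / 23)    [25 ≡ 2 mod 23]
  = -(1 / 23)    [23 ≡ 7 mod 8 ⇒ (2 / 23) = +1]
  = -1    [(1 / 23) = 1]
Second factor (3089 / 4591):
(3089 / 4591)
  = (4591 / 3089)    [QR: 3089 ≡ 1 mod 4, sign kept]
  = (1502 / 3089)    [4591 ≡ 1502 mod 3089]
  = (751 / 3089)    [3089 ≡ 1 mod 8 ⇒ (2 / 3089) = +1]
  = (3089 / 751)    [QR: 3089 ≡ 1 mod 4, sign kept]
  = (85 / 751)    [3089 ≡ 85 mod 751]
  = (751 / 85)    [QR: 85 ≡ 1 mod 4, sign kept]
  = (71 / 85)    [751 ≡ 71 mod 85]
  = (85 / 71)    [QR: 85 ≡ 1 mod 4, sign kept]
  = (14 / 71)    [85 ≡ 14 mod 71]
  = (7 / 71)    [71 ≡ 7 mod 8 ⇒ (2 / 71) = +1]
  = -(71 / 7)    [QR: both ≡ 3 mod 4, sign flips]
  = -(1 / 7)    [71 ≡ 1 mod 7]
  = -1    [(1 / 7) = 1]
Product: (-1)·(-1) = 1.

1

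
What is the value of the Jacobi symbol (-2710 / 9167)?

(-2710 / 9167)
  = -(2710 / 9167)    [9167 ≡ 3 mod 4 ⇒ (-1 / 9167) = -1]
  = -(1355 / 9167)    [9167 ≡ 7 mod 8 ⇒ (2 / 9167) = +1]
  = (9167 / 1355)    [QR: both ≡ 3 mod 4, sign flips]
  = (1037 / 1355)    [9167 ≡ 1037 mod 1355]
  = (1355 / 1037)    [QR: 1037 ≡ 1 mod 4, sign kept]
  = (318 / 1037)    [1355 ≡ 318 mod 1037]
  = -(159 / 1037)    [1037 ≡ 5 mod 8 ⇒ (2 / 1037) = -1]
  = -(1037 / 159)    [QR: 1037 ≡ 1 mod 4, sign kept]
  = -(83 / 159)    [1037 ≡ 83 mod 159]
  = (159 / 83)    [QR: both ≡ 3 mod 4, sign flips]
  = (76 / 83)    [159 ≡ 76 mod 83]
  = (19 / 83)    [83 ≡ 3 mod 8 ⇒ (2 / 83)^2 = +1]
  = -(83 / 19)    [QR: both ≡ 3 mod 4, sign flips]
  = -(7 / 19)    [83 ≡ 7 mod 19]
  = (19 / 7)    [QR: both ≡ 3 mod 4, sign flips]
  = (5 / 7)    [19 ≡ 5 mod 7]
  = (7 / 5)    [QR: 5 ≡ 1 mod 4, sign kept]
  = (2 / 5)    [7 ≡ 2 mod 5]
  = -(1 / 5)    [5 ≡ 5 mod 8 ⇒ (2 / 5) = -1]
  = -1    [(1 / 5) = 1]

-1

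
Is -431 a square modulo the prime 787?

Pull out -1: (-431/787) = (-1/787)·(431/787). Since 787 ≡ 3 (mod 4), (-1/787) = -1. Now have -(431/787).
Both 431 ≡ 3 and 787 ≡ 3 (mod 4), so reciprocity gives (431/787) = -(787/431). Reduce: 787 ≡ 356 (mod 431). Now have (356/431).
Factor out 2: 356 = 2^2·89. Since 431 ≡ 7 (mod 8), (2/431) = +1, and (2/431)^2 = +1. Now have (89/431).
89 ≡ 1 (mod 4), so quadratic reciprocity gives (89/431) = (431/89). Reduce: 431 ≡ 75 (mod 89). Now have (75/89).
89 ≡ 1 (mod 4), so quadratic reciprocity gives (75/89) = (89/75). Reduce: 89 ≡ 14 (mod 75). Now have (14/75).
Factor out 2: 14 = 2·7. Since 75 ≡ 3 (mod 8), (2/75) = -1. Now have -(7/75).
Both 7 ≡ 3 and 75 ≡ 3 (mod 4), so reciprocity gives (7/75) = -(75/7). Reduce: 75 ≡ 5 (mod 7). Now have (5/7).
5 ≡ 1 (mod 4), so quadratic reciprocity gives (5/7) = (7/5). Reduce: 7 ≡ 2 (mod 5). Now have (2/5).
Factor out 2: 2 = 2. Since 5 ≡ 5 (mod 8), (2/5) = -1. Now have -(1/5).
(1/5) = 1. Collecting the sign factors: -1.
The Legendre symbol is -1, so x^2 ≡ -431 (mod 787) has no solution.

no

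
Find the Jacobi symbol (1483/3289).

(1483/3289)
  = (3289/1483)    [QR: 3289 ≡ 1 mod 4, sign kept]
  = (323/1483)    [3289 ≡ 323 mod 1483]
  = -(1483/323)    [QR: both ≡ 3 mod 4, sign flips]
  = -(191/323)    [1483 ≡ 191 mod 323]
  = (323/191)    [QR: both ≡ 3 mod 4, sign flips]
  = (132/191)    [323 ≡ 132 mod 191]
  = (33/191)    [191 ≡ 7 mod 8 ⇒ (2/191)^2 = +1]
  = (191/33)    [QR: 33 ≡ 1 mod 4, sign kept]
  = (26/33)    [191 ≡ 26 mod 33]
  = (13/33)    [33 ≡ 1 mod 8 ⇒ (2/33) = +1]
  = (33/13)    [QR: 13 ≡ 1 mod 4, sign kept]
  = (7/13)    [33 ≡ 7 mod 13]
  = (13/7)    [QR: 13 ≡ 1 mod 4, sign kept]
  = (6/7)    [13 ≡ 6 mod 7]
  = (3/7)    [7 ≡ 7 mod 8 ⇒ (2/7) = +1]
  = -(7/3)    [QR: both ≡ 3 mod 4, sign flips]
  = -(1/3)    [7 ≡ 1 mod 3]
  = -1    [(1/3) = 1]

-1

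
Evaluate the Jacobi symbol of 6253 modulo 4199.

0

(6253/4199)
  = (2054/4199)    [6253 ≡ 2054 mod 4199]
  = (1027/4199)    [4199 ≡ 7 mod 8 ⇒ (2/4199) = +1]
  = -(4199/1027)    [QR: both ≡ 3 mod 4, sign flips]
  = -(91/1027)    [4199 ≡ 91 mod 1027]
  = (1027/91)    [QR: both ≡ 3 mod 4, sign flips]
  = (26/91)    [1027 ≡ 26 mod 91]
  = -(13/91)    [91 ≡ 3 mod 8 ⇒ (2/91) = -1]
  = -(91/13)    [QR: 13 ≡ 1 mod 4, sign kept]
  = -(0/13)    [91 ≡ 0 mod 13]
  = 0    [numerator 0, gcd > 1]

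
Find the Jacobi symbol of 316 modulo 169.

1

(316 / 169)
  = (147 / 169)    [316 ≡ 147 mod 169]
  = (169 / 147)    [QR: 169 ≡ 1 mod 4, sign kept]
  = (22 / 147)    [169 ≡ 22 mod 147]
  = -(11 / 147)    [147 ≡ 3 mod 8 ⇒ (2 / 147) = -1]
  = (147 / 11)    [QR: both ≡ 3 mod 4, sign flips]
  = (4 / 11)    [147 ≡ 4 mod 11]
  = (1 / 11)    [11 ≡ 3 mod 8 ⇒ (2 / 11)^2 = +1]
  = 1    [(1 / 11) = 1]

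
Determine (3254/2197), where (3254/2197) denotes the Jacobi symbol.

1

Reduce the numerator: 3254 ≡ 1057 (mod 2197), so (3254/2197) = (1057/2197).
1057 ≡ 1 (mod 4), so quadratic reciprocity gives (1057/2197) = (2197/1057). Reduce: 2197 ≡ 83 (mod 1057). Now have (83/1057).
1057 ≡ 1 (mod 4), so quadratic reciprocity gives (83/1057) = (1057/83). Reduce: 1057 ≡ 61 (mod 83). Now have (61/83).
61 ≡ 1 (mod 4), so quadratic reciprocity gives (61/83) = (83/61). Reduce: 83 ≡ 22 (mod 61). Now have (22/61).
Factor out 2: 22 = 2·11. Since 61 ≡ 5 (mod 8), (2/61) = -1. Now have -(11/61).
61 ≡ 1 (mod 4), so quadratic reciprocity gives (11/61) = (61/11). Reduce: 61 ≡ 6 (mod 11). Now have -(6/11).
Factor out 2: 6 = 2·3. Since 11 ≡ 3 (mod 8), (2/11) = -1. Now have (3/11).
Both 3 ≡ 3 and 11 ≡ 3 (mod 4), so reciprocity gives (3/11) = -(11/3). Reduce: 11 ≡ 2 (mod 3). Now have -(2/3).
Factor out 2: 2 = 2. Since 3 ≡ 3 (mod 8), (2/3) = -1. Now have (1/3).
(1/3) = 1. Collecting the sign factors: 1.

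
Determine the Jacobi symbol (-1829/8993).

(-1829/8993)
  = (1829/8993)    [8993 ≡ 1 mod 4 ⇒ (-1/8993) = +1]
  = (8993/1829)    [QR: 1829 ≡ 1 mod 4, sign kept]
  = (1677/1829)    [8993 ≡ 1677 mod 1829]
  = (1829/1677)    [QR: 1677 ≡ 1 mod 4, sign kept]
  = (152/1677)    [1829 ≡ 152 mod 1677]
  = -(19/1677)    [1677 ≡ 5 mod 8 ⇒ (2/1677)^3 = -1]
  = -(1677/19)    [QR: 1677 ≡ 1 mod 4, sign kept]
  = -(5/19)    [1677 ≡ 5 mod 19]
  = -(19/5)    [QR: 5 ≡ 1 mod 4, sign kept]
  = -(4/5)    [19 ≡ 4 mod 5]
  = -(1/5)    [5 ≡ 5 mod 8 ⇒ (2/5)^2 = +1]
  = -1    [(1/5) = 1]

-1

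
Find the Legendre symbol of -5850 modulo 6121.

-1

Reduce the numerator: -5850 ≡ 271 (mod 6121), so (-5850|6121) = (271|6121).
6121 ≡ 1 (mod 4), so quadratic reciprocity gives (271|6121) = (6121|271). Reduce: 6121 ≡ 159 (mod 271). Now have (159|271).
Both 159 ≡ 3 and 271 ≡ 3 (mod 4), so reciprocity gives (159|271) = -(271|159). Reduce: 271 ≡ 112 (mod 159). Now have -(112|159).
Factor out 2: 112 = 2^4·7. Since 159 ≡ 7 (mod 8), (2|159) = +1, and (2|159)^4 = +1. Now have -(7|159).
Both 7 ≡ 3 and 159 ≡ 3 (mod 4), so reciprocity gives (7|159) = -(159|7). Reduce: 159 ≡ 5 (mod 7). Now have (5|7).
5 ≡ 1 (mod 4), so quadratic reciprocity gives (5|7) = (7|5). Reduce: 7 ≡ 2 (mod 5). Now have (2|5).
Factor out 2: 2 = 2. Since 5 ≡ 5 (mod 8), (2|5) = -1. Now have -(1|5).
(1|5) = 1. Collecting the sign factors: -1.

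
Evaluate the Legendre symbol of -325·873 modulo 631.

1

By multiplicativity, (-325·873 / 631) = (-325 / 631)·(873 / 631).
First factor (-325 / 631):
(-325 / 631)
  = -(325 / 631)    [631 ≡ 3 mod 4 ⇒ (-1 / 631) = -1]
  = -(631 / 325)    [QR: 325 ≡ 1 mod 4, sign kept]
  = -(306 / 325)    [631 ≡ 306 mod 325]
  = (153 / 325)    [325 ≡ 5 mod 8 ⇒ (2 / 325) = -1]
  = (325 / 153)    [QR: 153 ≡ 1 mod 4, sign kept]
  = (19 / 153)    [325 ≡ 19 mod 153]
  = (153 / 19)    [QR: 153 ≡ 1 mod 4, sign kept]
  = (1 / 19)    [153 ≡ 1 mod 19]
  = 1    [(1 / 19) = 1]
Second factor (873 / 631):
(873 / 631)
  = (242 / 631)    [873 ≡ 242 mod 631]
  = (121 / 631)    [631 ≡ 7 mod 8 ⇒ (2 / 631) = +1]
  = (631 / 121)    [QR: 121 ≡ 1 mod 4, sign kept]
  = (26 / 121)    [631 ≡ 26 mod 121]
  = (13 / 121)    [121 ≡ 1 mod 8 ⇒ (2 / 121) = +1]
  = (121 / 13)    [QR: 13 ≡ 1 mod 4, sign kept]
  = (4 / 13)    [121 ≡ 4 mod 13]
  = (1 / 13)    [13 ≡ 5 mod 8 ⇒ (2 / 13)^2 = +1]
  = 1    [(1 / 13) = 1]
Product: (1)·(1) = 1.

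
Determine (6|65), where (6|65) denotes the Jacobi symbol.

Factor out 2: 6 = 2·3. Since 65 ≡ 1 (mod 8), (2|65) = +1. Now have (3|65).
65 ≡ 1 (mod 4), so quadratic reciprocity gives (3|65) = (65|3). Reduce: 65 ≡ 2 (mod 3). Now have (2|3).
Factor out 2: 2 = 2. Since 3 ≡ 3 (mod 8), (2|3) = -1. Now have -(1|3).
(1|3) = 1. Collecting the sign factors: -1.

-1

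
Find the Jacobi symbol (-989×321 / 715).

-1

By multiplicativity, (-989·321 / 715) = (-989 / 715)·(321 / 715).
First factor (-989 / 715):
Pull out -1: (-989 / 715) = (-1 / 715)·(989 / 715). Since 715 ≡ 3 (mod 4), (-1 / 715) = -1. Now have -(989 / 715).
Reduce the numerator: 989 ≡ 274 (mod 715), so (989 / 715) = (274 / 715).
Factor out 2: 274 = 2·137. Since 715 ≡ 3 (mod 8), (2 / 715) = -1. Now have (137 / 715).
137 ≡ 1 (mod 4), so quadratic reciprocity gives (137 / 715) = (715 / 137). Reduce: 715 ≡ 30 (mod 137). Now have (30 / 137).
Factor out 2: 30 = 2·15. Since 137 ≡ 1 (mod 8), (2 / 137) = +1. Now have (15 / 137).
137 ≡ 1 (mod 4), so quadratic reciprocity gives (15 / 137) = (137 / 15). Reduce: 137 ≡ 2 (mod 15). Now have (2 / 15).
Factor out 2: 2 = 2. Since 15 ≡ 7 (mod 8), (2 / 15) = +1. Now have (1 / 15).
(1 / 15) = 1. Collecting the sign factors: 1.
Second factor (321 / 715):
321 ≡ 1 (mod 4), so quadratic reciprocity gives (321 / 715) = (715 / 321). Reduce: 715 ≡ 73 (mod 321). Now have (73 / 321).
73 ≡ 1 (mod 4), so quadratic reciprocity gives (73 / 321) = (321 / 73). Reduce: 321 ≡ 29 (mod 73). Now have (29 / 73).
29 ≡ 1 (mod 4), so quadratic reciprocity gives (29 / 73) = (73 / 29). Reduce: 73 ≡ 15 (mod 29). Now have (15 / 29).
29 ≡ 1 (mod 4), so quadratic reciprocity gives (15 / 29) = (29 / 15). Reduce: 29 ≡ 14 (mod 15). Now have (14 / 15).
Factor out 2: 14 = 2·7. Since 15 ≡ 7 (mod 8), (2 / 15) = +1. Now have (7 / 15).
Both 7 ≡ 3 and 15 ≡ 3 (mod 4), so reciprocity gives (7 / 15) = -(15 / 7). Reduce: 15 ≡ 1 (mod 7). Now have -(1 / 7).
(1 / 7) = 1. Collecting the sign factors: -1.
Product: (1)·(-1) = -1.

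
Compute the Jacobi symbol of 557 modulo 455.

(557|455)
  = (102|455)    [557 ≡ 102 mod 455]
  = (51|455)    [455 ≡ 7 mod 8 ⇒ (2|455) = +1]
  = -(455|51)    [QR: both ≡ 3 mod 4, sign flips]
  = -(47|51)    [455 ≡ 47 mod 51]
  = (51|47)    [QR: both ≡ 3 mod 4, sign flips]
  = (4|47)    [51 ≡ 4 mod 47]
  = (1|47)    [47 ≡ 7 mod 8 ⇒ (2|47)^2 = +1]
  = 1    [(1|47) = 1]

1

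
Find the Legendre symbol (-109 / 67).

Reduce the numerator: -109 ≡ 25 (mod 67), so (-109 / 67) = (25 / 67).
25 ≡ 1 (mod 4), so quadratic reciprocity gives (25 / 67) = (67 / 25). Reduce: 67 ≡ 17 (mod 25). Now have (17 / 25).
17 ≡ 1 (mod 4), so quadratic reciprocity gives (17 / 25) = (25 / 17). Reduce: 25 ≡ 8 (mod 17). Now have (8 / 17).
Factor out 2: 8 = 2^3. Since 17 ≡ 1 (mod 8), (2 / 17) = +1, and (2 / 17)^3 = +1. Now have (1 / 17).
(1 / 17) = 1. Collecting the sign factors: 1.

1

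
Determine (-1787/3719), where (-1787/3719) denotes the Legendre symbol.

Reduce the numerator: -1787 ≡ 1932 (mod 3719), so (-1787/3719) = (1932/3719).
Factor out 2: 1932 = 2^2·483. Since 3719 ≡ 7 (mod 8), (2/3719) = +1, and (2/3719)^2 = +1. Now have (483/3719).
Both 483 ≡ 3 and 3719 ≡ 3 (mod 4), so reciprocity gives (483/3719) = -(3719/483). Reduce: 3719 ≡ 338 (mod 483). Now have -(338/483).
Factor out 2: 338 = 2·169. Since 483 ≡ 3 (mod 8), (2/483) = -1. Now have (169/483).
169 ≡ 1 (mod 4), so quadratic reciprocity gives (169/483) = (483/169). Reduce: 483 ≡ 145 (mod 169). Now have (145/169).
145 ≡ 1 (mod 4), so quadratic reciprocity gives (145/169) = (169/145). Reduce: 169 ≡ 24 (mod 145). Now have (24/145).
Factor out 2: 24 = 2^3·3. Since 145 ≡ 1 (mod 8), (2/145) = +1, and (2/145)^3 = +1. Now have (3/145).
145 ≡ 1 (mod 4), so quadratic reciprocity gives (3/145) = (145/3). Reduce: 145 ≡ 1 (mod 3). Now have (1/3).
(1/3) = 1. Collecting the sign factors: 1.

1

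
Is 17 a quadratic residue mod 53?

17 ≡ 1 (mod 4), so quadratic reciprocity gives (17/53) = (53/17). Reduce: 53 ≡ 2 (mod 17). Now have (2/17).
Factor out 2: 2 = 2. Since 17 ≡ 1 (mod 8), (2/17) = +1. Now have (1/17).
(1/17) = 1. Collecting the sign factors: 1.
The Legendre symbol is 1, so x^2 ≡ 17 (mod 53) has solution.

yes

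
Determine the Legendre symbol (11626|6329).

1

(11626|6329)
  = (5297|6329)    [11626 ≡ 5297 mod 6329]
  = (6329|5297)    [QR: 5297 ≡ 1 mod 4, sign kept]
  = (1032|5297)    [6329 ≡ 1032 mod 5297]
  = (129|5297)    [5297 ≡ 1 mod 8 ⇒ (2|5297)^3 = +1]
  = (5297|129)    [QR: 129 ≡ 1 mod 4, sign kept]
  = (8|129)    [5297 ≡ 8 mod 129]
  = (1|129)    [129 ≡ 1 mod 8 ⇒ (2|129)^3 = +1]
  = 1    [(1|129) = 1]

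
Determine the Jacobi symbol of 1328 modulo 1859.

(1328/1859)
  = (83/1859)    [1859 ≡ 3 mod 8 ⇒ (2/1859)^4 = +1]
  = -(1859/83)    [QR: both ≡ 3 mod 4, sign flips]
  = -(33/83)    [1859 ≡ 33 mod 83]
  = -(83/33)    [QR: 33 ≡ 1 mod 4, sign kept]
  = -(17/33)    [83 ≡ 17 mod 33]
  = -(33/17)    [QR: 17 ≡ 1 mod 4, sign kept]
  = -(16/17)    [33 ≡ 16 mod 17]
  = -(1/17)    [17 ≡ 1 mod 8 ⇒ (2/17)^4 = +1]
  = -1    [(1/17) = 1]

-1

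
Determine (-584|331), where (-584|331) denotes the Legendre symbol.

(-584|331)
  = (78|331)    [-584 ≡ 78 mod 331]
  = -(39|331)    [331 ≡ 3 mod 8 ⇒ (2|331) = -1]
  = (331|39)    [QR: both ≡ 3 mod 4, sign flips]
  = (19|39)    [331 ≡ 19 mod 39]
  = -(39|19)    [QR: both ≡ 3 mod 4, sign flips]
  = -(1|19)    [39 ≡ 1 mod 19]
  = -1    [(1|19) = 1]

-1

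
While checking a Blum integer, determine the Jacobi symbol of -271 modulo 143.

-1

Reduce the numerator: -271 ≡ 15 (mod 143), so (-271/143) = (15/143).
Both 15 ≡ 3 and 143 ≡ 3 (mod 4), so reciprocity gives (15/143) = -(143/15). Reduce: 143 ≡ 8 (mod 15). Now have -(8/15).
Factor out 2: 8 = 2^3. Since 15 ≡ 7 (mod 8), (2/15) = +1, and (2/15)^3 = +1. Now have -(1/15).
(1/15) = 1. Collecting the sign factors: -1.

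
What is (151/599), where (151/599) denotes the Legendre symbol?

1

(151/599)
  = -(599/151)    [QR: both ≡ 3 mod 4, sign flips]
  = -(146/151)    [599 ≡ 146 mod 151]
  = -(73/151)    [151 ≡ 7 mod 8 ⇒ (2/151) = +1]
  = -(151/73)    [QR: 73 ≡ 1 mod 4, sign kept]
  = -(5/73)    [151 ≡ 5 mod 73]
  = -(73/5)    [QR: 5 ≡ 1 mod 4, sign kept]
  = -(3/5)    [73 ≡ 3 mod 5]
  = -(5/3)    [QR: 5 ≡ 1 mod 4, sign kept]
  = -(2/3)    [5 ≡ 2 mod 3]
  = (1/3)    [3 ≡ 3 mod 8 ⇒ (2/3) = -1]
  = 1    [(1/3) = 1]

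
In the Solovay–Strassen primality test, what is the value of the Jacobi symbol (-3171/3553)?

Reduce the numerator: -3171 ≡ 382 (mod 3553), so (-3171/3553) = (382/3553).
Factor out 2: 382 = 2·191. Since 3553 ≡ 1 (mod 8), (2/3553) = +1. Now have (191/3553).
3553 ≡ 1 (mod 4), so quadratic reciprocity gives (191/3553) = (3553/191). Reduce: 3553 ≡ 115 (mod 191). Now have (115/191).
Both 115 ≡ 3 and 191 ≡ 3 (mod 4), so reciprocity gives (115/191) = -(191/115). Reduce: 191 ≡ 76 (mod 115). Now have -(76/115).
Factor out 2: 76 = 2^2·19. Since 115 ≡ 3 (mod 8), (2/115) = -1, and (2/115)^2 = +1. Now have -(19/115).
Both 19 ≡ 3 and 115 ≡ 3 (mod 4), so reciprocity gives (19/115) = -(115/19). Reduce: 115 ≡ 1 (mod 19). Now have (1/19).
(1/19) = 1. Collecting the sign factors: 1.

1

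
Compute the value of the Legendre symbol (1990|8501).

(1990|8501)
  = -(995|8501)    [8501 ≡ 5 mod 8 ⇒ (2|8501) = -1]
  = -(8501|995)    [QR: 8501 ≡ 1 mod 4, sign kept]
  = -(541|995)    [8501 ≡ 541 mod 995]
  = -(995|541)    [QR: 541 ≡ 1 mod 4, sign kept]
  = -(454|541)    [995 ≡ 454 mod 541]
  = (227|541)    [541 ≡ 5 mod 8 ⇒ (2|541) = -1]
  = (541|227)    [QR: 541 ≡ 1 mod 4, sign kept]
  = (87|227)    [541 ≡ 87 mod 227]
  = -(227|87)    [QR: both ≡ 3 mod 4, sign flips]
  = -(53|87)    [227 ≡ 53 mod 87]
  = -(87|53)    [QR: 53 ≡ 1 mod 4, sign kept]
  = -(34|53)    [87 ≡ 34 mod 53]
  = (17|53)    [53 ≡ 5 mod 8 ⇒ (2|53) = -1]
  = (53|17)    [QR: 17 ≡ 1 mod 4, sign kept]
  = (2|17)    [53 ≡ 2 mod 17]
  = (1|17)    [17 ≡ 1 mod 8 ⇒ (2|17) = +1]
  = 1    [(1|17) = 1]

1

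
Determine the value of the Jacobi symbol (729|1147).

(729|1147)
  = (1147|729)    [QR: 729 ≡ 1 mod 4, sign kept]
  = (418|729)    [1147 ≡ 418 mod 729]
  = (209|729)    [729 ≡ 1 mod 8 ⇒ (2|729) = +1]
  = (729|209)    [QR: 209 ≡ 1 mod 4, sign kept]
  = (102|209)    [729 ≡ 102 mod 209]
  = (51|209)    [209 ≡ 1 mod 8 ⇒ (2|209) = +1]
  = (209|51)    [QR: 209 ≡ 1 mod 4, sign kept]
  = (5|51)    [209 ≡ 5 mod 51]
  = (51|5)    [QR: 5 ≡ 1 mod 4, sign kept]
  = (1|5)    [51 ≡ 1 mod 5]
  = 1    [(1|5) = 1]

1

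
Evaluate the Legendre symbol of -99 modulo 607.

-1

Pull out -1: (-99/607) = (-1/607)·(99/607). Since 607 ≡ 3 (mod 4), (-1/607) = -1. Now have -(99/607).
Both 99 ≡ 3 and 607 ≡ 3 (mod 4), so reciprocity gives (99/607) = -(607/99). Reduce: 607 ≡ 13 (mod 99). Now have (13/99).
13 ≡ 1 (mod 4), so quadratic reciprocity gives (13/99) = (99/13). Reduce: 99 ≡ 8 (mod 13). Now have (8/13).
Factor out 2: 8 = 2^3. Since 13 ≡ 5 (mod 8), (2/13) = -1, and (2/13)^3 = -1. Now have -(1/13).
(1/13) = 1. Collecting the sign factors: -1.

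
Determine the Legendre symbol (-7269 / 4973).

Reduce the numerator: -7269 ≡ 2677 (mod 4973), so (-7269 / 4973) = (2677 / 4973).
2677 ≡ 1 (mod 4), so quadratic reciprocity gives (2677 / 4973) = (4973 / 2677). Reduce: 4973 ≡ 2296 (mod 2677). Now have (2296 / 2677).
Factor out 2: 2296 = 2^3·287. Since 2677 ≡ 5 (mod 8), (2 / 2677) = -1, and (2 / 2677)^3 = -1. Now have -(287 / 2677).
2677 ≡ 1 (mod 4), so quadratic reciprocity gives (287 / 2677) = (2677 / 287). Reduce: 2677 ≡ 94 (mod 287). Now have -(94 / 287).
Factor out 2: 94 = 2·47. Since 287 ≡ 7 (mod 8), (2 / 287) = +1. Now have -(47 / 287).
Both 47 ≡ 3 and 287 ≡ 3 (mod 4), so reciprocity gives (47 / 287) = -(287 / 47). Reduce: 287 ≡ 5 (mod 47). Now have (5 / 47).
5 ≡ 1 (mod 4), so quadratic reciprocity gives (5 / 47) = (47 / 5). Reduce: 47 ≡ 2 (mod 5). Now have (2 / 5).
Factor out 2: 2 = 2. Since 5 ≡ 5 (mod 8), (2 / 5) = -1. Now have -(1 / 5).
(1 / 5) = 1. Collecting the sign factors: -1.

-1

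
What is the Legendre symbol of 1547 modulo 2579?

1

Both 1547 ≡ 3 and 2579 ≡ 3 (mod 4), so reciprocity gives (1547|2579) = -(2579|1547). Reduce: 2579 ≡ 1032 (mod 1547). Now have -(1032|1547).
Factor out 2: 1032 = 2^3·129. Since 1547 ≡ 3 (mod 8), (2|1547) = -1, and (2|1547)^3 = -1. Now have (129|1547).
129 ≡ 1 (mod 4), so quadratic reciprocity gives (129|1547) = (1547|129). Reduce: 1547 ≡ 128 (mod 129). Now have (128|129).
Factor out 2: 128 = 2^7. Since 129 ≡ 1 (mod 8), (2|129) = +1, and (2|129)^7 = +1. Now have (1|129).
(1|129) = 1. Collecting the sign factors: 1.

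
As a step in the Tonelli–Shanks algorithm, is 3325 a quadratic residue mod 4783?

(3325/4783)
  = (4783/3325)    [QR: 3325 ≡ 1 mod 4, sign kept]
  = (1458/3325)    [4783 ≡ 1458 mod 3325]
  = -(729/3325)    [3325 ≡ 5 mod 8 ⇒ (2/3325) = -1]
  = -(3325/729)    [QR: 729 ≡ 1 mod 4, sign kept]
  = -(409/729)    [3325 ≡ 409 mod 729]
  = -(729/409)    [QR: 409 ≡ 1 mod 4, sign kept]
  = -(320/409)    [729 ≡ 320 mod 409]
  = -(5/409)    [409 ≡ 1 mod 8 ⇒ (2/409)^6 = +1]
  = -(409/5)    [QR: 5 ≡ 1 mod 4, sign kept]
  = -(4/5)    [409 ≡ 4 mod 5]
  = -(1/5)    [5 ≡ 5 mod 8 ⇒ (2/5)^2 = +1]
  = -1    [(1/5) = 1]
(3325/4783) = -1, and 4783 is prime, so 3325 is not a quadratic residue mod 4783.

no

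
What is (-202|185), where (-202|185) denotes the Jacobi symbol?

(-202|185)
  = (202|185)    [185 ≡ 1 mod 4 ⇒ (-1|185) = +1]
  = (17|185)    [202 ≡ 17 mod 185]
  = (185|17)    [QR: 17 ≡ 1 mod 4, sign kept]
  = (15|17)    [185 ≡ 15 mod 17]
  = (17|15)    [QR: 17 ≡ 1 mod 4, sign kept]
  = (2|15)    [17 ≡ 2 mod 15]
  = (1|15)    [15 ≡ 7 mod 8 ⇒ (2|15) = +1]
  = 1    [(1|15) = 1]

1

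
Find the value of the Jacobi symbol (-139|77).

1

Reduce the numerator: -139 ≡ 15 (mod 77), so (-139|77) = (15|77).
77 ≡ 1 (mod 4), so quadratic reciprocity gives (15|77) = (77|15). Reduce: 77 ≡ 2 (mod 15). Now have (2|15).
Factor out 2: 2 = 2. Since 15 ≡ 7 (mod 8), (2|15) = +1. Now have (1|15).
(1|15) = 1. Collecting the sign factors: 1.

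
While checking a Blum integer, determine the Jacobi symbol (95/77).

(95/77)
  = (18/77)    [95 ≡ 18 mod 77]
  = -(9/77)    [77 ≡ 5 mod 8 ⇒ (2/77) = -1]
  = -(77/9)    [QR: 9 ≡ 1 mod 4, sign kept]
  = -(5/9)    [77 ≡ 5 mod 9]
  = -(9/5)    [QR: 5 ≡ 1 mod 4, sign kept]
  = -(4/5)    [9 ≡ 4 mod 5]
  = -(1/5)    [5 ≡ 5 mod 8 ⇒ (2/5)^2 = +1]
  = -1    [(1/5) = 1]

-1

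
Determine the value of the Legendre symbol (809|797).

-1

(809|797)
  = (12|797)    [809 ≡ 12 mod 797]
  = (3|797)    [797 ≡ 5 mod 8 ⇒ (2|797)^2 = +1]
  = (797|3)    [QR: 797 ≡ 1 mod 4, sign kept]
  = (2|3)    [797 ≡ 2 mod 3]
  = -(1|3)    [3 ≡ 3 mod 8 ⇒ (2|3) = -1]
  = -1    [(1|3) = 1]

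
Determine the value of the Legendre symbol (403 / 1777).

1

(403 / 1777)
  = (1777 / 403)    [QR: 1777 ≡ 1 mod 4, sign kept]
  = (165 / 403)    [1777 ≡ 165 mod 403]
  = (403 / 165)    [QR: 165 ≡ 1 mod 4, sign kept]
  = (73 / 165)    [403 ≡ 73 mod 165]
  = (165 / 73)    [QR: 73 ≡ 1 mod 4, sign kept]
  = (19 / 73)    [165 ≡ 19 mod 73]
  = (73 / 19)    [QR: 73 ≡ 1 mod 4, sign kept]
  = (16 / 19)    [73 ≡ 16 mod 19]
  = (1 / 19)    [19 ≡ 3 mod 8 ⇒ (2 / 19)^4 = +1]
  = 1    [(1 / 19) = 1]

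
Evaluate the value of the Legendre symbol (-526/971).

(-526/971)
  = (445/971)    [-526 ≡ 445 mod 971]
  = (971/445)    [QR: 445 ≡ 1 mod 4, sign kept]
  = (81/445)    [971 ≡ 81 mod 445]
  = (445/81)    [QR: 81 ≡ 1 mod 4, sign kept]
  = (40/81)    [445 ≡ 40 mod 81]
  = (5/81)    [81 ≡ 1 mod 8 ⇒ (2/81)^3 = +1]
  = (81/5)    [QR: 5 ≡ 1 mod 4, sign kept]
  = (1/5)    [81 ≡ 1 mod 5]
  = 1    [(1/5) = 1]

1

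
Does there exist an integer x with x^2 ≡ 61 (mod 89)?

61 ≡ 1 (mod 4), so quadratic reciprocity gives (61|89) = (89|61). Reduce: 89 ≡ 28 (mod 61). Now have (28|61).
Factor out 2: 28 = 2^2·7. Since 61 ≡ 5 (mod 8), (2|61) = -1, and (2|61)^2 = +1. Now have (7|61).
61 ≡ 1 (mod 4), so quadratic reciprocity gives (7|61) = (61|7). Reduce: 61 ≡ 5 (mod 7). Now have (5|7).
5 ≡ 1 (mod 4), so quadratic reciprocity gives (5|7) = (7|5). Reduce: 7 ≡ 2 (mod 5). Now have (2|5).
Factor out 2: 2 = 2. Since 5 ≡ 5 (mod 8), (2|5) = -1. Now have -(1|5).
(1|5) = 1. Collecting the sign factors: -1.
The Legendre symbol is -1, so x^2 ≡ 61 (mod 89) has no solution.

no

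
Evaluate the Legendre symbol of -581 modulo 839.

1

Reduce the numerator: -581 ≡ 258 (mod 839), so (-581/839) = (258/839).
Factor out 2: 258 = 2·129. Since 839 ≡ 7 (mod 8), (2/839) = +1. Now have (129/839).
129 ≡ 1 (mod 4), so quadratic reciprocity gives (129/839) = (839/129). Reduce: 839 ≡ 65 (mod 129). Now have (65/129).
65 ≡ 1 (mod 4), so quadratic reciprocity gives (65/129) = (129/65). Reduce: 129 ≡ 64 (mod 65). Now have (64/65).
Factor out 2: 64 = 2^6. Since 65 ≡ 1 (mod 8), (2/65) = +1, and (2/65)^6 = +1. Now have (1/65).
(1/65) = 1. Collecting the sign factors: 1.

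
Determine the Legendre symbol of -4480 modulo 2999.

-1

Reduce the numerator: -4480 ≡ 1518 (mod 2999), so (-4480|2999) = (1518|2999).
Factor out 2: 1518 = 2·759. Since 2999 ≡ 7 (mod 8), (2|2999) = +1. Now have (759|2999).
Both 759 ≡ 3 and 2999 ≡ 3 (mod 4), so reciprocity gives (759|2999) = -(2999|759). Reduce: 2999 ≡ 722 (mod 759). Now have -(722|759).
Factor out 2: 722 = 2·361. Since 759 ≡ 7 (mod 8), (2|759) = +1. Now have -(361|759).
361 ≡ 1 (mod 4), so quadratic reciprocity gives (361|759) = (759|361). Reduce: 759 ≡ 37 (mod 361). Now have -(37|361).
37 ≡ 1 (mod 4), so quadratic reciprocity gives (37|361) = (361|37). Reduce: 361 ≡ 28 (mod 37). Now have -(28|37).
Factor out 2: 28 = 2^2·7. Since 37 ≡ 5 (mod 8), (2|37) = -1, and (2|37)^2 = +1. Now have -(7|37).
37 ≡ 1 (mod 4), so quadratic reciprocity gives (7|37) = (37|7). Reduce: 37 ≡ 2 (mod 7). Now have -(2|7).
Factor out 2: 2 = 2. Since 7 ≡ 7 (mod 8), (2|7) = +1. Now have -(1|7).
(1|7) = 1. Collecting the sign factors: -1.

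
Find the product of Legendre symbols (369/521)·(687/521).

By multiplicativity, (369·687/521) = (369/521)·(687/521).
First factor (369/521):
369 ≡ 1 (mod 4), so quadratic reciprocity gives (369/521) = (521/369). Reduce: 521 ≡ 152 (mod 369). Now have (152/369).
Factor out 2: 152 = 2^3·19. Since 369 ≡ 1 (mod 8), (2/369) = +1, and (2/369)^3 = +1. Now have (19/369).
369 ≡ 1 (mod 4), so quadratic reciprocity gives (19/369) = (369/19). Reduce: 369 ≡ 8 (mod 19). Now have (8/19).
Factor out 2: 8 = 2^3. Since 19 ≡ 3 (mod 8), (2/19) = -1, and (2/19)^3 = -1. Now have -(1/19).
(1/19) = 1. Collecting the sign factors: -1.
Second factor (687/521):
Reduce the numerator: 687 ≡ 166 (mod 521), so (687/521) = (166/521).
Factor out 2: 166 = 2·83. Since 521 ≡ 1 (mod 8), (2/521) = +1. Now have (83/521).
521 ≡ 1 (mod 4), so quadratic reciprocity gives (83/521) = (521/83). Reduce: 521 ≡ 23 (mod 83). Now have (23/83).
Both 23 ≡ 3 and 83 ≡ 3 (mod 4), so reciprocity gives (23/83) = -(83/23). Reduce: 83 ≡ 14 (mod 23). Now have -(14/23).
Factor out 2: 14 = 2·7. Since 23 ≡ 7 (mod 8), (2/23) = +1. Now have -(7/23).
Both 7 ≡ 3 and 23 ≡ 3 (mod 4), so reciprocity gives (7/23) = -(23/7). Reduce: 23 ≡ 2 (mod 7). Now have (2/7).
Factor out 2: 2 = 2. Since 7 ≡ 7 (mod 8), (2/7) = +1. Now have (1/7).
(1/7) = 1. Collecting the sign factors: 1.
Product: (-1)·(1) = -1.

-1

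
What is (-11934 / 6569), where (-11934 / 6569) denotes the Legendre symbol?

(-11934 / 6569)
  = (1204 / 6569)    [-11934 ≡ 1204 mod 6569]
  = (301 / 6569)    [6569 ≡ 1 mod 8 ⇒ (2 / 6569)^2 = +1]
  = (6569 / 301)    [QR: 301 ≡ 1 mod 4, sign kept]
  = (248 / 301)    [6569 ≡ 248 mod 301]
  = -(31 / 301)    [301 ≡ 5 mod 8 ⇒ (2 / 301)^3 = -1]
  = -(301 / 31)    [QR: 301 ≡ 1 mod 4, sign kept]
  = -(22 / 31)    [301 ≡ 22 mod 31]
  = -(11 / 31)    [31 ≡ 7 mod 8 ⇒ (2 / 31) = +1]
  = (31 / 11)    [QR: both ≡ 3 mod 4, sign flips]
  = (9 / 11)    [31 ≡ 9 mod 11]
  = (11 / 9)    [QR: 9 ≡ 1 mod 4, sign kept]
  = (2 / 9)    [11 ≡ 2 mod 9]
  = (1 / 9)    [9 ≡ 1 mod 8 ⇒ (2 / 9) = +1]
  = 1    [(1 / 9) = 1]

1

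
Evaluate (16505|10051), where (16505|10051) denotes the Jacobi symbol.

Reduce the numerator: 16505 ≡ 6454 (mod 10051), so (16505|10051) = (6454|10051).
Factor out 2: 6454 = 2·3227. Since 10051 ≡ 3 (mod 8), (2|10051) = -1. Now have -(3227|10051).
Both 3227 ≡ 3 and 10051 ≡ 3 (mod 4), so reciprocity gives (3227|10051) = -(10051|3227). Reduce: 10051 ≡ 370 (mod 3227). Now have (370|3227).
Factor out 2: 370 = 2·185. Since 3227 ≡ 3 (mod 8), (2|3227) = -1. Now have -(185|3227).
185 ≡ 1 (mod 4), so quadratic reciprocity gives (185|3227) = (3227|185). Reduce: 3227 ≡ 82 (mod 185). Now have -(82|185).
Factor out 2: 82 = 2·41. Since 185 ≡ 1 (mod 8), (2|185) = +1. Now have -(41|185).
41 ≡ 1 (mod 4), so quadratic reciprocity gives (41|185) = (185|41). Reduce: 185 ≡ 21 (mod 41). Now have -(21|41).
21 ≡ 1 (mod 4), so quadratic reciprocity gives (21|41) = (41|21). Reduce: 41 ≡ 20 (mod 21). Now have -(20|21).
Factor out 2: 20 = 2^2·5. Since 21 ≡ 5 (mod 8), (2|21) = -1, and (2|21)^2 = +1. Now have -(5|21).
5 ≡ 1 (mod 4), so quadratic reciprocity gives (5|21) = (21|5). Reduce: 21 ≡ 1 (mod 5). Now have -(1|5).
(1|5) = 1. Collecting the sign factors: -1.

-1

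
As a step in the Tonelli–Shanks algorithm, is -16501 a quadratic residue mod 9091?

yes

(-16501|9091)
  = (1681|9091)    [-16501 ≡ 1681 mod 9091]
  = (9091|1681)    [QR: 1681 ≡ 1 mod 4, sign kept]
  = (686|1681)    [9091 ≡ 686 mod 1681]
  = (343|1681)    [1681 ≡ 1 mod 8 ⇒ (2|1681) = +1]
  = (1681|343)    [QR: 1681 ≡ 1 mod 4, sign kept]
  = (309|343)    [1681 ≡ 309 mod 343]
  = (343|309)    [QR: 309 ≡ 1 mod 4, sign kept]
  = (34|309)    [343 ≡ 34 mod 309]
  = -(17|309)    [309 ≡ 5 mod 8 ⇒ (2|309) = -1]
  = -(309|17)    [QR: 17 ≡ 1 mod 4, sign kept]
  = -(3|17)    [309 ≡ 3 mod 17]
  = -(17|3)    [QR: 17 ≡ 1 mod 4, sign kept]
  = -(2|3)    [17 ≡ 2 mod 3]
  = (1|3)    [3 ≡ 3 mod 8 ⇒ (2|3) = -1]
  = 1    [(1|3) = 1]
(-16501|9091) = 1, and 9091 is prime, so -16501 is a quadratic residue mod 9091.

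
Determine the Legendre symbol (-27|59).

-1

Reduce the numerator: -27 ≡ 32 (mod 59), so (-27|59) = (32|59).
Factor out 2: 32 = 2^5. Since 59 ≡ 3 (mod 8), (2|59) = -1, and (2|59)^5 = -1. Now have -(1|59).
(1|59) = 1. Collecting the sign factors: -1.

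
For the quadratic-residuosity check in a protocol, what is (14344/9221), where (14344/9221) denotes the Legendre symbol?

-1

Reduce the numerator: 14344 ≡ 5123 (mod 9221), so (14344/9221) = (5123/9221).
9221 ≡ 1 (mod 4), so quadratic reciprocity gives (5123/9221) = (9221/5123). Reduce: 9221 ≡ 4098 (mod 5123). Now have (4098/5123).
Factor out 2: 4098 = 2·2049. Since 5123 ≡ 3 (mod 8), (2/5123) = -1. Now have -(2049/5123).
2049 ≡ 1 (mod 4), so quadratic reciprocity gives (2049/5123) = (5123/2049). Reduce: 5123 ≡ 1025 (mod 2049). Now have -(1025/2049).
1025 ≡ 1 (mod 4), so quadratic reciprocity gives (1025/2049) = (2049/1025). Reduce: 2049 ≡ 1024 (mod 1025). Now have -(1024/1025).
Factor out 2: 1024 = 2^10. Since 1025 ≡ 1 (mod 8), (2/1025) = +1, and (2/1025)^10 = +1. Now have -(1/1025).
(1/1025) = 1. Collecting the sign factors: -1.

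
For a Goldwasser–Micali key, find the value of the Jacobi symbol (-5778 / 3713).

(-5778 / 3713)
  = (5778 / 3713)    [3713 ≡ 1 mod 4 ⇒ (-1 / 3713) = +1]
  = (2065 / 3713)    [5778 ≡ 2065 mod 3713]
  = (3713 / 2065)    [QR: 2065 ≡ 1 mod 4, sign kept]
  = (1648 / 2065)    [3713 ≡ 1648 mod 2065]
  = (103 / 2065)    [2065 ≡ 1 mod 8 ⇒ (2 / 2065)^4 = +1]
  = (2065 / 103)    [QR: 2065 ≡ 1 mod 4, sign kept]
  = (5 / 103)    [2065 ≡ 5 mod 103]
  = (103 / 5)    [QR: 5 ≡ 1 mod 4, sign kept]
  = (3 / 5)    [103 ≡ 3 mod 5]
  = (5 / 3)    [QR: 5 ≡ 1 mod 4, sign kept]
  = (2 / 3)    [5 ≡ 2 mod 3]
  = -(1 / 3)    [3 ≡ 3 mod 8 ⇒ (2 / 3) = -1]
  = -1    [(1 / 3) = 1]

-1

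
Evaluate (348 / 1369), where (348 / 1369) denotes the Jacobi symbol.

(348 / 1369)
  = (87 / 1369)    [1369 ≡ 1 mod 8 ⇒ (2 / 1369)^2 = +1]
  = (1369 / 87)    [QR: 1369 ≡ 1 mod 4, sign kept]
  = (64 / 87)    [1369 ≡ 64 mod 87]
  = (1 / 87)    [87 ≡ 7 mod 8 ⇒ (2 / 87)^6 = +1]
  = 1    [(1 / 87) = 1]

1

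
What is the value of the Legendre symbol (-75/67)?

(-75/67)
  = (59/67)    [-75 ≡ 59 mod 67]
  = -(67/59)    [QR: both ≡ 3 mod 4, sign flips]
  = -(8/59)    [67 ≡ 8 mod 59]
  = (1/59)    [59 ≡ 3 mod 8 ⇒ (2/59)^3 = -1]
  = 1    [(1/59) = 1]

1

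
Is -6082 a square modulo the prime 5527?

(-6082/5527)
  = (4972/5527)    [-6082 ≡ 4972 mod 5527]
  = (1243/5527)    [5527 ≡ 7 mod 8 ⇒ (2/5527)^2 = +1]
  = -(5527/1243)    [QR: both ≡ 3 mod 4, sign flips]
  = -(555/1243)    [5527 ≡ 555 mod 1243]
  = (1243/555)    [QR: both ≡ 3 mod 4, sign flips]
  = (133/555)    [1243 ≡ 133 mod 555]
  = (555/133)    [QR: 133 ≡ 1 mod 4, sign kept]
  = (23/133)    [555 ≡ 23 mod 133]
  = (133/23)    [QR: 133 ≡ 1 mod 4, sign kept]
  = (18/23)    [133 ≡ 18 mod 23]
  = (9/23)    [23 ≡ 7 mod 8 ⇒ (2/23) = +1]
  = (23/9)    [QR: 9 ≡ 1 mod 4, sign kept]
  = (5/9)    [23 ≡ 5 mod 9]
  = (9/5)    [QR: 5 ≡ 1 mod 4, sign kept]
  = (4/5)    [9 ≡ 4 mod 5]
  = (1/5)    [5 ≡ 5 mod 8 ⇒ (2/5)^2 = +1]
  = 1    [(1/5) = 1]
(-6082/5527) = 1, and 5527 is prime, so -6082 is a quadratic residue mod 5527.

yes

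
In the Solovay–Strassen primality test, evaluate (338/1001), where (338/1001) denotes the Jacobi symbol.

(338/1001)
  = (169/1001)    [1001 ≡ 1 mod 8 ⇒ (2/1001) = +1]
  = (1001/169)    [QR: 169 ≡ 1 mod 4, sign kept]
  = (156/169)    [1001 ≡ 156 mod 169]
  = (39/169)    [169 ≡ 1 mod 8 ⇒ (2/169)^2 = +1]
  = (169/39)    [QR: 169 ≡ 1 mod 4, sign kept]
  = (13/39)    [169 ≡ 13 mod 39]
  = (39/13)    [QR: 13 ≡ 1 mod 4, sign kept]
  = (0/13)    [39 ≡ 0 mod 13]
  = 0    [numerator 0, gcd > 1]

0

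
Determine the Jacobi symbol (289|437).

(289|437)
  = (437|289)    [QR: 289 ≡ 1 mod 4, sign kept]
  = (148|289)    [437 ≡ 148 mod 289]
  = (37|289)    [289 ≡ 1 mod 8 ⇒ (2|289)^2 = +1]
  = (289|37)    [QR: 37 ≡ 1 mod 4, sign kept]
  = (30|37)    [289 ≡ 30 mod 37]
  = -(15|37)    [37 ≡ 5 mod 8 ⇒ (2|37) = -1]
  = -(37|15)    [QR: 37 ≡ 1 mod 4, sign kept]
  = -(7|15)    [37 ≡ 7 mod 15]
  = (15|7)    [QR: both ≡ 3 mod 4, sign flips]
  = (1|7)    [15 ≡ 1 mod 7]
  = 1    [(1|7) = 1]

1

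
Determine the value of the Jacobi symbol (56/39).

-1

(56/39)
  = (17/39)    [56 ≡ 17 mod 39]
  = (39/17)    [QR: 17 ≡ 1 mod 4, sign kept]
  = (5/17)    [39 ≡ 5 mod 17]
  = (17/5)    [QR: 5 ≡ 1 mod 4, sign kept]
  = (2/5)    [17 ≡ 2 mod 5]
  = -(1/5)    [5 ≡ 5 mod 8 ⇒ (2/5) = -1]
  = -1    [(1/5) = 1]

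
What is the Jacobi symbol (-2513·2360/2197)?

-1

By multiplicativity, (-2513·2360/2197) = (-2513/2197)·(2360/2197).
First factor (-2513/2197):
Pull out -1: (-2513/2197) = (-1/2197)·(2513/2197). Since 2197 ≡ 1 (mod 4), (-1/2197) = +1. Now have (2513/2197).
Reduce the numerator: 2513 ≡ 316 (mod 2197), so (2513/2197) = (316/2197).
Factor out 2: 316 = 2^2·79. Since 2197 ≡ 5 (mod 8), (2/2197) = -1, and (2/2197)^2 = +1. Now have (79/2197).
2197 ≡ 1 (mod 4), so quadratic reciprocity gives (79/2197) = (2197/79). Reduce: 2197 ≡ 64 (mod 79). Now have (64/79).
Factor out 2: 64 = 2^6. Since 79 ≡ 7 (mod 8), (2/79) = +1, and (2/79)^6 = +1. Now have (1/79).
(1/79) = 1. Collecting the sign factors: 1.
Second factor (2360/2197):
Reduce the numerator: 2360 ≡ 163 (mod 2197), so (2360/2197) = (163/2197).
2197 ≡ 1 (mod 4), so quadratic reciprocity gives (163/2197) = (2197/163). Reduce: 2197 ≡ 78 (mod 163). Now have (78/163).
Factor out 2: 78 = 2·39. Since 163 ≡ 3 (mod 8), (2/163) = -1. Now have -(39/163).
Both 39 ≡ 3 and 163 ≡ 3 (mod 4), so reciprocity gives (39/163) = -(163/39). Reduce: 163 ≡ 7 (mod 39). Now have (7/39).
Both 7 ≡ 3 and 39 ≡ 3 (mod 4), so reciprocity gives (7/39) = -(39/7). Reduce: 39 ≡ 4 (mod 7). Now have -(4/7).
Factor out 2: 4 = 2^2. Since 7 ≡ 7 (mod 8), (2/7) = +1, and (2/7)^2 = +1. Now have -(1/7).
(1/7) = 1. Collecting the sign factors: -1.
Product: (1)·(-1) = -1.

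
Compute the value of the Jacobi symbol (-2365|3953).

Reduce the numerator: -2365 ≡ 1588 (mod 3953), so (-2365|3953) = (1588|3953).
Factor out 2: 1588 = 2^2·397. Since 3953 ≡ 1 (mod 8), (2|3953) = +1, and (2|3953)^2 = +1. Now have (397|3953).
397 ≡ 1 (mod 4), so quadratic reciprocity gives (397|3953) = (3953|397). Reduce: 3953 ≡ 380 (mod 397). Now have (380|397).
Factor out 2: 380 = 2^2·95. Since 397 ≡ 5 (mod 8), (2|397) = -1, and (2|397)^2 = +1. Now have (95|397).
397 ≡ 1 (mod 4), so quadratic reciprocity gives (95|397) = (397|95). Reduce: 397 ≡ 17 (mod 95). Now have (17|95).
17 ≡ 1 (mod 4), so quadratic reciprocity gives (17|95) = (95|17). Reduce: 95 ≡ 10 (mod 17). Now have (10|17).
Factor out 2: 10 = 2·5. Since 17 ≡ 1 (mod 8), (2|17) = +1. Now have (5|17).
5 ≡ 1 (mod 4), so quadratic reciprocity gives (5|17) = (17|5). Reduce: 17 ≡ 2 (mod 5). Now have (2|5).
Factor out 2: 2 = 2. Since 5 ≡ 5 (mod 8), (2|5) = -1. Now have -(1|5).
(1|5) = 1. Collecting the sign factors: -1.

-1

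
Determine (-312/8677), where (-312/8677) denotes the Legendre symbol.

(-312/8677)
  = (312/8677)    [8677 ≡ 1 mod 4 ⇒ (-1/8677) = +1]
  = -(39/8677)    [8677 ≡ 5 mod 8 ⇒ (2/8677)^3 = -1]
  = -(8677/39)    [QR: 8677 ≡ 1 mod 4, sign kept]
  = -(19/39)    [8677 ≡ 19 mod 39]
  = (39/19)    [QR: both ≡ 3 mod 4, sign flips]
  = (1/19)    [39 ≡ 1 mod 19]
  = 1    [(1/19) = 1]

1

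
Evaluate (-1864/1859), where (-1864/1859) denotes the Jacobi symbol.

Reduce the numerator: -1864 ≡ 1854 (mod 1859), so (-1864/1859) = (1854/1859).
Factor out 2: 1854 = 2·927. Since 1859 ≡ 3 (mod 8), (2/1859) = -1. Now have -(927/1859).
Both 927 ≡ 3 and 1859 ≡ 3 (mod 4), so reciprocity gives (927/1859) = -(1859/927). Reduce: 1859 ≡ 5 (mod 927). Now have (5/927).
5 ≡ 1 (mod 4), so quadratic reciprocity gives (5/927) = (927/5). Reduce: 927 ≡ 2 (mod 5). Now have (2/5).
Factor out 2: 2 = 2. Since 5 ≡ 5 (mod 8), (2/5) = -1. Now have -(1/5).
(1/5) = 1. Collecting the sign factors: -1.

-1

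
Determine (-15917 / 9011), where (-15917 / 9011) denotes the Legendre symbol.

-1

(-15917 / 9011)
  = -(15917 / 9011)    [9011 ≡ 3 mod 4 ⇒ (-1 / 9011) = -1]
  = -(6906 / 9011)    [15917 ≡ 6906 mod 9011]
  = (3453 / 9011)    [9011 ≡ 3 mod 8 ⇒ (2 / 9011) = -1]
  = (9011 / 3453)    [QR: 3453 ≡ 1 mod 4, sign kept]
  = (2105 / 3453)    [9011 ≡ 2105 mod 3453]
  = (3453 / 2105)    [QR: 2105 ≡ 1 mod 4, sign kept]
  = (1348 / 2105)    [3453 ≡ 1348 mod 2105]
  = (337 / 2105)    [2105 ≡ 1 mod 8 ⇒ (2 / 2105)^2 = +1]
  = (2105 / 337)    [QR: 337 ≡ 1 mod 4, sign kept]
  = (83 / 337)    [2105 ≡ 83 mod 337]
  = (337 / 83)    [QR: 337 ≡ 1 mod 4, sign kept]
  = (5 / 83)    [337 ≡ 5 mod 83]
  = (83 / 5)    [QR: 5 ≡ 1 mod 4, sign kept]
  = (3 / 5)    [83 ≡ 3 mod 5]
  = (5 / 3)    [QR: 5 ≡ 1 mod 4, sign kept]
  = (2 / 3)    [5 ≡ 2 mod 3]
  = -(1 / 3)    [3 ≡ 3 mod 8 ⇒ (2 / 3) = -1]
  = -1    [(1 / 3) = 1]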